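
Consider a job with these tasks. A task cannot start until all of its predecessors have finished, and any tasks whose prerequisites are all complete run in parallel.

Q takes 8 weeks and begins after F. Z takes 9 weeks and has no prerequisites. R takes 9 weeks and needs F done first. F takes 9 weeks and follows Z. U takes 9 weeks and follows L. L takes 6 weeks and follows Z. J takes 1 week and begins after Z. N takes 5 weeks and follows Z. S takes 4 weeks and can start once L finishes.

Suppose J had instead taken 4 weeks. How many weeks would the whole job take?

As given, the longest chain is Z→F→R = 9+9+9 = 27, so the finish is 27 weeks.
The longest path through J is only 10 weeks, so J has float 17.
No other chain overtakes it, so the finish is 27 weeks.

27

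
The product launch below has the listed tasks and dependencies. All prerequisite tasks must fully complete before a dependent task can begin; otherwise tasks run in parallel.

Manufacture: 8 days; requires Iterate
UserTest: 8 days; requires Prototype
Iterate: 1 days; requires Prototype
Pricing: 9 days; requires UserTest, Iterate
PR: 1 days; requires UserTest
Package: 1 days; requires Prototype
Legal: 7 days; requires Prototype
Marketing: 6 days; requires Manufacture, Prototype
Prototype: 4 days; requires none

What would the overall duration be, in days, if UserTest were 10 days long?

Actual critical path: Prototype→UserTest→Pricing = 4+8+9 = 21 ⇒ 21 days.
UserTest lies on that path, so at 10 days the path becomes 23 days.
The critical path is still Prototype→UserTest→Pricing; finish is now 23 days.

23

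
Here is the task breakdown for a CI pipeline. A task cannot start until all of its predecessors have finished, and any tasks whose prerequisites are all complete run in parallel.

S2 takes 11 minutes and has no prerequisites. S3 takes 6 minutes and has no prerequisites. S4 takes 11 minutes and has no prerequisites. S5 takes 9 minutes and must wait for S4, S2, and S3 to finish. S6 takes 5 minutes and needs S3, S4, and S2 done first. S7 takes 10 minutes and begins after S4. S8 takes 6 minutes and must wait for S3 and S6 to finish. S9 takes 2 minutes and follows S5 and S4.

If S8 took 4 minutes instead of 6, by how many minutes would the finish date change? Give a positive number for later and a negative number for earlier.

0

The binding path is S4→S6→S8 = 11+5+6 = 22; finish at 22 minutes.
Since S8 is critical, the -2 change carries straight to that chain (now 20 minutes).
Now S2→S5→S9 = 11+9+2 = 22 is longest, so the finish becomes 22 minutes.
Change in finish: 22 − 22 = +0 minutes.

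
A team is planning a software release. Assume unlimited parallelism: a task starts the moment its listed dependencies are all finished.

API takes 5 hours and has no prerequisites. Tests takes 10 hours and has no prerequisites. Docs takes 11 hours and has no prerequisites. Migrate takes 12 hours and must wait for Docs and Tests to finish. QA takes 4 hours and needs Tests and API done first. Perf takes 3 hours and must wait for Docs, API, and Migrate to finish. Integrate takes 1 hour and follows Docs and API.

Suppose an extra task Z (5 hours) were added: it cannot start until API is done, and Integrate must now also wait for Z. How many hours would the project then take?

Originally the project takes 26 hours.
With Z inserted, Integrate now waits for max(Docs, API, Z).
New critical path: Docs→Migrate→Perf = 11+12+3 = 26 ⇒ 26 hours.

26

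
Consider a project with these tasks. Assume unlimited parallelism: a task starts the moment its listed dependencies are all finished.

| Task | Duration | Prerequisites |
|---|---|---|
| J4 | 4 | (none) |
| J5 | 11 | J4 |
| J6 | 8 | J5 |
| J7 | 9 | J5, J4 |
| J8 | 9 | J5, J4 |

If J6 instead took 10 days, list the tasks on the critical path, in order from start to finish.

J4, J5, J6

Critical path before the change: J4→J5→J7 = 4+11+9 = 24 giving 24 days.
J6 has 1 day of float (longest path through it is 23).
New critical path: J4→J5→J6 = 4+11+10 = 25 ⇒ 25 days.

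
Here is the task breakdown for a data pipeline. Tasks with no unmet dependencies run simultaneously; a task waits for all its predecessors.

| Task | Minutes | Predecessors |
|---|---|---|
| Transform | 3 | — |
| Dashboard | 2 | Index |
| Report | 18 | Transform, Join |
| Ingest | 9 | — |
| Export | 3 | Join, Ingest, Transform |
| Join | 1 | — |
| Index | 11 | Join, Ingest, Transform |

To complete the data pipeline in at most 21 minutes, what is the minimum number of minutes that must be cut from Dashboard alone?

Current finish: 22 minutes; target: 21.
Dashboard is on every critical path, so each minute cut from Dashboard cuts the finish by one (this holds down to a finish of 21).
Need 22 − 21 = 1 minute off Dashboard → Dashboard becomes 1 minute, finish becomes 21.

1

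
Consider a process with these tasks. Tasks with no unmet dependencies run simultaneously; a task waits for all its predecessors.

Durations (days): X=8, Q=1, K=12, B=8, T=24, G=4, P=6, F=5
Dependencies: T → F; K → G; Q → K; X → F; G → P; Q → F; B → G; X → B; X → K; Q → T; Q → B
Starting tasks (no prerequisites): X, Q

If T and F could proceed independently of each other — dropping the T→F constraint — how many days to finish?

Before: longest chain X→K→G→P = 8+12+4+6 = 30, finish 30.
Without T→F, F's earliest start moves from 25 to 8.
The longest chain is now X→K→G→P = 8+12+4+6 = 30, so the process takes 30 days.

30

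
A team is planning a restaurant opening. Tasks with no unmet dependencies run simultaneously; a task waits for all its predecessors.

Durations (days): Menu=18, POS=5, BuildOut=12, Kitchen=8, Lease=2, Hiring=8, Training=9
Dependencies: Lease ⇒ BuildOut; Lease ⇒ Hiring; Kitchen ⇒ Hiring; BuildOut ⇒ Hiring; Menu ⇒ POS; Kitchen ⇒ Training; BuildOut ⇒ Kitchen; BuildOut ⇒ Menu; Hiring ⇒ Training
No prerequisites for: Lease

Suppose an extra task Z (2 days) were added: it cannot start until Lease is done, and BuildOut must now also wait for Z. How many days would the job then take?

Originally the job takes 39 days.
With Z inserted, BuildOut now waits for max(Lease, Z).
New critical path: Lease→Z→BuildOut→Kitchen→Hiring→Training = 2+2+12+8+8+9 = 41 ⇒ 41 days.

41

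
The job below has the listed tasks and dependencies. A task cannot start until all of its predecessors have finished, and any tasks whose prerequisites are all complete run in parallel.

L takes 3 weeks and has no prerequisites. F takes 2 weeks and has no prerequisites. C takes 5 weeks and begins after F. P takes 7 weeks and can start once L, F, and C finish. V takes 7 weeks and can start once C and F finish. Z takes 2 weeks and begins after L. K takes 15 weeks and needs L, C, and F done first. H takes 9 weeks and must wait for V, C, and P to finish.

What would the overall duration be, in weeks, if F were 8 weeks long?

The binding path is F→C→P→H = 2+5+7+9 = 23; finish at 23 weeks.
Since F is critical, the +6 change carries straight to that chain (now 29 weeks).
No other chain overtakes it, so the finish is 29 weeks.

29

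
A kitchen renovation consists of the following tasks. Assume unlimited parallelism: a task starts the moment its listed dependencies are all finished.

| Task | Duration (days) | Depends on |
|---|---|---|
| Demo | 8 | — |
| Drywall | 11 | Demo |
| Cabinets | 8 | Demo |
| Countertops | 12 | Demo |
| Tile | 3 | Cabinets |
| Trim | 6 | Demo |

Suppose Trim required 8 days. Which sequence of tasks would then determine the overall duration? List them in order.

Baseline: Demo→Countertops = 8+12 = 20 → 20 days.
Trim is off the critical path — its longest chain is 14 days, giving 6 of slack.
No other chain overtakes it, so the finish is 20 days.

Demo, Countertops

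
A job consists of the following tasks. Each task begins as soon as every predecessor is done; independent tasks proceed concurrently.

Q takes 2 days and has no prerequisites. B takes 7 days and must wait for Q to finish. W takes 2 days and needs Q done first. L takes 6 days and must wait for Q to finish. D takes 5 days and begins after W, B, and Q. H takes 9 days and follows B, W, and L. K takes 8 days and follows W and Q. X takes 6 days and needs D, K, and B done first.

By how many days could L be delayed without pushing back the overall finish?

Q→B→D→X = 2+7+5+6 = 20 sets the makespan at 20 days.
Longest path through L: 17 days (earliest finish 8, latest finish 11).
Float = 20 − 17 = 3.

3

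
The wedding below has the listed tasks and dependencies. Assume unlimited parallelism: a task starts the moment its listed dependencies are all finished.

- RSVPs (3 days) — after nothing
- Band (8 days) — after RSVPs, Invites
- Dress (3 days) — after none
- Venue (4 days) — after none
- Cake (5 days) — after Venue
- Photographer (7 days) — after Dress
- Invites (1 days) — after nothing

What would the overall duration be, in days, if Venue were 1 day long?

11

As given, the longest chain is RSVPs→Band = 3+8 = 11, so the finish is 11 days.
Venue has 2 days of float (longest path through it is 9).
That remains the longest chain; total 11 days.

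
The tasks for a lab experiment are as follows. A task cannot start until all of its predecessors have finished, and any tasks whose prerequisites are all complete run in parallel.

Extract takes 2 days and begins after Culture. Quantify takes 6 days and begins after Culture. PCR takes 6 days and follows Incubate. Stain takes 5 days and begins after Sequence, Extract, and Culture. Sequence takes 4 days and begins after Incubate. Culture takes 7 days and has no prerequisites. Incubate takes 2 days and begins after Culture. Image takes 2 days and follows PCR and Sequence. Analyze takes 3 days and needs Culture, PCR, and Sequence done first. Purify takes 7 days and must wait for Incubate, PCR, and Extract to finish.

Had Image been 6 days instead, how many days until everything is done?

22

The binding path is Culture→Incubate→PCR→Purify = 7+2+6+7 = 22; finish at 22 days.
Image is off the critical path — its longest chain is 17 days, giving 5 of slack.
No other chain overtakes it, so the finish is 22 days.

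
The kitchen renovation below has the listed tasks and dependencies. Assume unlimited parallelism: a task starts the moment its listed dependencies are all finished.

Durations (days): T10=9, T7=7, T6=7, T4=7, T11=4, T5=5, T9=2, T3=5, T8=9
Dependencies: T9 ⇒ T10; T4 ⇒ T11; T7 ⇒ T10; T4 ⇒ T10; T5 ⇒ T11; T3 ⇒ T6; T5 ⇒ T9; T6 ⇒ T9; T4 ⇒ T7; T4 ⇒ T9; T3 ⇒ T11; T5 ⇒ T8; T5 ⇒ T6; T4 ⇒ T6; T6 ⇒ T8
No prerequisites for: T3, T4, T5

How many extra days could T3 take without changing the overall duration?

Critical path: T4→T6→T9→T10 = 7+7+2+9 = 25, so the finish is 25 days.
The longest chain containing T3 totals 23 days.
Slack of T3 = 2 − 0 = 2 days.

2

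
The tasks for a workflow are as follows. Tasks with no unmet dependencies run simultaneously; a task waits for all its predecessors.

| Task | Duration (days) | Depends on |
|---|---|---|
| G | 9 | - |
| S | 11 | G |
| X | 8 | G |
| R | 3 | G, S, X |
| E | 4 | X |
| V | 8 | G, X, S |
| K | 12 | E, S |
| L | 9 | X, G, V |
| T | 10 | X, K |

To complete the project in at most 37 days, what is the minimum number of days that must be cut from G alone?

Current finish: 43 days; target: 37.
G is on every critical path, so each day cut from G cuts the finish by one (this holds down to a finish of 35).
Need 43 − 37 = 6 days off G → G becomes 3 days, finish becomes 37.

6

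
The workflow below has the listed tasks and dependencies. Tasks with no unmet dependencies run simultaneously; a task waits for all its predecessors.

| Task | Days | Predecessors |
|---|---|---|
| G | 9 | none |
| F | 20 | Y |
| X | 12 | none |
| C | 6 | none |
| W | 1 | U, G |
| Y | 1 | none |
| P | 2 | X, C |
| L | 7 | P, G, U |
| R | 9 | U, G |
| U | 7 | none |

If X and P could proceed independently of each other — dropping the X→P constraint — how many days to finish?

21

With the dependency in place, Y→F = 1+20 = 21 sets the finish at 21 days.
Without X→P, P's earliest start moves from 12 to 6.
After: Y→F = 1+20 = 21 → 21 days.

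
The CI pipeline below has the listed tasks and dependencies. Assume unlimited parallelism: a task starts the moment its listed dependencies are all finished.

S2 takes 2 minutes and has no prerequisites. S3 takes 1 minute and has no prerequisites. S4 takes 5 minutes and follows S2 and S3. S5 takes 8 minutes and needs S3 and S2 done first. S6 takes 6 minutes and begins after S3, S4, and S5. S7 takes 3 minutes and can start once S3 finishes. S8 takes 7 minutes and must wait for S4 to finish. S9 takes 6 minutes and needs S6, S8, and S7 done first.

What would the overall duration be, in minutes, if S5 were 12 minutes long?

As given, the longest chain is S2→S5→S6→S9 = 2+8+6+6 = 22, so the finish is 22 minutes.
S5 is on the critical path; changing it to 12 makes that path 26 minutes.
The critical path is still S2→S5→S6→S9; finish is now 26 minutes.

26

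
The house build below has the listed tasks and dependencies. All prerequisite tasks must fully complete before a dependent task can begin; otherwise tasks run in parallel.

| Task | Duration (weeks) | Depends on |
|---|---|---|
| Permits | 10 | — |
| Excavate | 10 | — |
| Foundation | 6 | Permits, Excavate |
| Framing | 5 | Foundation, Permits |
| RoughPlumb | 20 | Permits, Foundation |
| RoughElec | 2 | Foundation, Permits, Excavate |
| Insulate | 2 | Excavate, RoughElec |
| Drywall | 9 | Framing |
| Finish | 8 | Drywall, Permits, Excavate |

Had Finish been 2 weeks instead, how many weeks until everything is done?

36

Actual critical path: Permits→Foundation→Framing→Drywall→Finish = 10+6+5+9+8 = 38 ⇒ 38 weeks.
Finish is on the critical path; changing it to 2 makes that path 32 weeks.
Now Permits→Foundation→RoughPlumb = 10+6+20 = 36 is longest, so the finish becomes 36 weeks.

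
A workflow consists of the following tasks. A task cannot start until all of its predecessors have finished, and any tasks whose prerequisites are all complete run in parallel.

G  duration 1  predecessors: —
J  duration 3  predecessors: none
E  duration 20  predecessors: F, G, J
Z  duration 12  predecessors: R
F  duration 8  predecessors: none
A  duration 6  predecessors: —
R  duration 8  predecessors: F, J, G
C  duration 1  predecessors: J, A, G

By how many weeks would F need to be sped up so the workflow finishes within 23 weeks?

Current finish: 28 weeks; target: 23.
F is on every critical path, so each week cut from F cuts the finish by one (this holds down to a finish of 23).
Need 28 − 23 = 5 weeks off F → F becomes 3 weeks, finish becomes 23.

5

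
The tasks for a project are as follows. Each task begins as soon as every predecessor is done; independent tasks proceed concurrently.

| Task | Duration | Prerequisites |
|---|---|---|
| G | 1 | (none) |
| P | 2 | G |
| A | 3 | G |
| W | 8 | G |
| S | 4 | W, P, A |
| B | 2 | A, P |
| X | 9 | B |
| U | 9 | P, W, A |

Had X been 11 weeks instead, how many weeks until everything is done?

18

The binding path is G→W→U = 1+8+9 = 18; finish at 18 weeks.
The longest path through X is only 15 weeks, so X has float 3.
The critical path is still G→W→U; finish is now 18 weeks.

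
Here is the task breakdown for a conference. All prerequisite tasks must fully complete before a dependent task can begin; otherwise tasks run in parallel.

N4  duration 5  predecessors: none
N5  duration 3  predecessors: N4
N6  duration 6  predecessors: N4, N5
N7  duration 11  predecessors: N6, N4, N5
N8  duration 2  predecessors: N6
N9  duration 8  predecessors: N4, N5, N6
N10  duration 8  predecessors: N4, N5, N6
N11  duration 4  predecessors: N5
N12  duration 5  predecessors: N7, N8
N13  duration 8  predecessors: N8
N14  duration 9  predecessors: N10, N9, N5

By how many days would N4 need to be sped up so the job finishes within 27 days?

4

Current finish: 31 days; target: 27.
N4 is on every critical path, so each day cut from N4 cuts the finish by one (this holds down to a finish of 27).
Need 31 − 27 = 4 days off N4 → N4 becomes 1 day, finish becomes 27.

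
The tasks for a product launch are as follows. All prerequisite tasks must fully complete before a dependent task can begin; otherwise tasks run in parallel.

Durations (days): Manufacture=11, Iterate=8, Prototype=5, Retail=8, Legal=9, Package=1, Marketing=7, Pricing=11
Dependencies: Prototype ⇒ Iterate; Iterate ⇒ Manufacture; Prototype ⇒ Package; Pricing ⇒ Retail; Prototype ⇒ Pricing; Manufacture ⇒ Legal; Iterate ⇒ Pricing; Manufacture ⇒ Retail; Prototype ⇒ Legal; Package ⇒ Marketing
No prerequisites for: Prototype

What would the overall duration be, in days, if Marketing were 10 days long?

33

As given, the longest chain is Prototype→Iterate→Manufacture→Legal = 5+8+11+9 = 33, so the finish is 33 days.
Marketing is off the critical path — its longest chain is 13 days, giving 20 of slack.
That remains the longest chain; total 33 days.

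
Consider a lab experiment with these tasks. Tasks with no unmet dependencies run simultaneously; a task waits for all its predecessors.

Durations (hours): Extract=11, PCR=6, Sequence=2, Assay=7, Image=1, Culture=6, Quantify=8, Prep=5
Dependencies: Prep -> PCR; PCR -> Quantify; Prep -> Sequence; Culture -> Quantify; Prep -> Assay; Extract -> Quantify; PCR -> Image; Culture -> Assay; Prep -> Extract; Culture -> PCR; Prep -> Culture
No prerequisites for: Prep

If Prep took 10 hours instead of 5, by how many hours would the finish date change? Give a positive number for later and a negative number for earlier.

5

As given, the longest chain is Prep→Culture→PCR→Quantify = 5+6+6+8 = 25, so the finish is 25 hours.
Prep lies on that path, so at 10 hours the path becomes 30 hours.
The critical path is still Prep→Culture→PCR→Quantify; finish is now 30 hours.
Change in finish: 30 − 25 = +5 hours.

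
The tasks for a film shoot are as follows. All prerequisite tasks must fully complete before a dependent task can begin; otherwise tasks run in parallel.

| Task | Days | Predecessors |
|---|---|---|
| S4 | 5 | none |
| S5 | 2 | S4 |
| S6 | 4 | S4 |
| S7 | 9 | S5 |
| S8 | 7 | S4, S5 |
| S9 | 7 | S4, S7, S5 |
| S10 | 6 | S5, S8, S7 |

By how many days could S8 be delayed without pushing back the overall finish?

3

The longest chain is S4→S5→S7→S9 = 5+2+9+7 = 23; overall finish 23 days.
S8 finishes as early as 14 and must finish by 17.
So S8 can slip 17 − 14 = 3 days.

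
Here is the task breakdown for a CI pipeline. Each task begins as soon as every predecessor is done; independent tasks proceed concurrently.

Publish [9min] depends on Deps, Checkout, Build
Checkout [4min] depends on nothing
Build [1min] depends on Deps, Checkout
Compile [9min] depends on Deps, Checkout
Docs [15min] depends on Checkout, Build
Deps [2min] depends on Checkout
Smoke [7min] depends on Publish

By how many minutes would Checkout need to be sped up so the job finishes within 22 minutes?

Current finish: 23 minutes; target: 22.
Checkout is on every critical path, so each minute cut from Checkout cuts the finish by one (this holds down to a finish of 20).
Need 23 − 22 = 1 minute off Checkout → Checkout becomes 3 minutes, finish becomes 22.

1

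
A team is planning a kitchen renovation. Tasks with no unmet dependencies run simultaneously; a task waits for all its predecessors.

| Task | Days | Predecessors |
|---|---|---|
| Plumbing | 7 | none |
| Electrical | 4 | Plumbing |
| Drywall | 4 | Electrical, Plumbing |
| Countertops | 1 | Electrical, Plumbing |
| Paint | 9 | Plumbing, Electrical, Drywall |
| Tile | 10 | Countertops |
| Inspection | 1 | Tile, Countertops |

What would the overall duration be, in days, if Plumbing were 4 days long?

21

Baseline: Plumbing→Electrical→Drywall→Paint = 7+4+4+9 = 24 → 24 days.
Plumbing is on the critical path; changing it to 4 makes that path 21 days.
No other chain overtakes it, so the finish is 21 days.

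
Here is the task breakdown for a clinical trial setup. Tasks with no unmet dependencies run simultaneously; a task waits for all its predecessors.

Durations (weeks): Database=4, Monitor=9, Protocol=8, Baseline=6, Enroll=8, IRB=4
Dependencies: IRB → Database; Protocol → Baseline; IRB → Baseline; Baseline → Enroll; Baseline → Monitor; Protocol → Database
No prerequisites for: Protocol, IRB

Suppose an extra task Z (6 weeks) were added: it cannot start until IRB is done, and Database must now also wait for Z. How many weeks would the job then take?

23

Originally the job takes 23 weeks.
With Z inserted, Database now waits for max(Protocol, IRB, Z).
New critical path: Protocol→Baseline→Monitor = 8+6+9 = 23 ⇒ 23 weeks.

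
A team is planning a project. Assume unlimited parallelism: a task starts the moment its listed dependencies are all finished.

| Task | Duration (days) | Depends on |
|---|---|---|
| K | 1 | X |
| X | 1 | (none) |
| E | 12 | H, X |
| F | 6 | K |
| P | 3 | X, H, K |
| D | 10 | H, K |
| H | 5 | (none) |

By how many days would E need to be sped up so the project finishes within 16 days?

Current finish: 17 days; target: 16.
E is on every critical path, so each day cut from E cuts the finish by one (this holds down to a finish of 15).
Need 17 − 16 = 1 day off E → E becomes 11 days, finish becomes 16.

1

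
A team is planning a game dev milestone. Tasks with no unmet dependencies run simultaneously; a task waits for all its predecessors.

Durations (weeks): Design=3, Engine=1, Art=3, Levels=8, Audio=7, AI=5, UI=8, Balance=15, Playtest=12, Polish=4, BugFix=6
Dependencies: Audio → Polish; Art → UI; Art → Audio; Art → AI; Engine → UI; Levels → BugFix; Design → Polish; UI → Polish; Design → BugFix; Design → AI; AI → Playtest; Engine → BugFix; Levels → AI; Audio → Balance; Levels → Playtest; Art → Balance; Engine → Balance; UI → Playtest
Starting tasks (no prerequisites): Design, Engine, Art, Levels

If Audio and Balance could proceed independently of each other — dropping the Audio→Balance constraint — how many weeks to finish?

25

Before: longest chain Art→Audio→Balance = 3+7+15 = 25, finish 25.
Without Audio→Balance, Balance's earliest start moves from 10 to 3.
After: Levels→AI→Playtest = 8+5+12 = 25 → 25 weeks.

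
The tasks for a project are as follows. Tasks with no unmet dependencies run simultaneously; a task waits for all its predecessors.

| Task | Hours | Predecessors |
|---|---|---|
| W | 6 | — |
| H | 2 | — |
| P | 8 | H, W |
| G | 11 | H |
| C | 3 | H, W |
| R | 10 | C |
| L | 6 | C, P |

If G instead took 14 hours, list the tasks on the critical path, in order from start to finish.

W, P, L

The binding path is W→P→L = 6+8+6 = 20; finish at 20 hours.
G is off the critical path — its longest chain is 13 hours, giving 7 of slack.
No other chain overtakes it, so the finish is 20 hours.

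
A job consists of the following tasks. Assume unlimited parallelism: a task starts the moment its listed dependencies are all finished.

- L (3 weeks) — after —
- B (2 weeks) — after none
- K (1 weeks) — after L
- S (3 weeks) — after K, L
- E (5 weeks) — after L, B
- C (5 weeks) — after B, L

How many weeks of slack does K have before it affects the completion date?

1

Critical path: L→E = 3+5 = 8, so the finish is 8 weeks.
The longest chain containing K totals 7 weeks.
Float = 8 − 7 = 1.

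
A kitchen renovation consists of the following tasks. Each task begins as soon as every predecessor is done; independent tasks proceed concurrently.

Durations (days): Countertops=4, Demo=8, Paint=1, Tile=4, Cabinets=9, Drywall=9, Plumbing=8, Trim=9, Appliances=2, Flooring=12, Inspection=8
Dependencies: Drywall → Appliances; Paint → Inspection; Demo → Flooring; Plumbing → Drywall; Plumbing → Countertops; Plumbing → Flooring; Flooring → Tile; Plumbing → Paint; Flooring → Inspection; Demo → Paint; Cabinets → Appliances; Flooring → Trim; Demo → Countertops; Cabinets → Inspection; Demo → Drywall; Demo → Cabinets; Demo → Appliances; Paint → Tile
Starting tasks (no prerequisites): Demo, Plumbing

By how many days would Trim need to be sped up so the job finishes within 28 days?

Current finish: 29 days; target: 28.
Trim is on every critical path, so each day cut from Trim cuts the finish by one (this holds down to a finish of 28).
Need 29 − 28 = 1 day off Trim → Trim becomes 8 days, finish becomes 28.

1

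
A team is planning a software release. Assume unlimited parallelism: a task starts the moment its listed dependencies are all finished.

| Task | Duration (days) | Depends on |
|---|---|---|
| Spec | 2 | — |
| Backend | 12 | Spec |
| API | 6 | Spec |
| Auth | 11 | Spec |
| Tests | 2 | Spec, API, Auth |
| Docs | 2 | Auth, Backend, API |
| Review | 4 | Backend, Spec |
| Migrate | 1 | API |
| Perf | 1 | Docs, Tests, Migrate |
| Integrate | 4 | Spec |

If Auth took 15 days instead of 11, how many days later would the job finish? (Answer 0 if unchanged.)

As given, the longest chain is Spec→Backend→Review = 2+12+4 = 18, so the finish is 18 days.
Auth has 2 days of float (longest path through it is 16).
Now Spec→Auth→Tests→Perf = 2+15+2+1 = 20 is longest, so the finish becomes 20 days.
Change in finish: 20 − 18 = +2 days.

2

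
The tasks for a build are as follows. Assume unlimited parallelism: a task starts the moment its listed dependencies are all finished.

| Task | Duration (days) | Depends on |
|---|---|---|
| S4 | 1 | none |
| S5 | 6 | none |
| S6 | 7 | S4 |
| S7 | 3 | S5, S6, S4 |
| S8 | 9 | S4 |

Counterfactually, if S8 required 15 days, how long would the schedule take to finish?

16

The binding path is S4→S6→S7 = 1+7+3 = 11; finish at 11 days.
S8 has 1 day of float (longest path through it is 10).
New critical path: S4→S8 = 1+15 = 16 ⇒ 16 days.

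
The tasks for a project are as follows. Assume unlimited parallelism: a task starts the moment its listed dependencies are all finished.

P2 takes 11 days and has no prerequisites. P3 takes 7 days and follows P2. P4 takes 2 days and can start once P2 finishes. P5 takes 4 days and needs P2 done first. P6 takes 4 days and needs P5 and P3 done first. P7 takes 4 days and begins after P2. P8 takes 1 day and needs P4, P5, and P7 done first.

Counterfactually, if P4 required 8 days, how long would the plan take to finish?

22

Baseline: P2→P3→P6 = 11+7+4 = 22 → 22 days.
P4 is off the critical path — its longest chain is 14 days, giving 8 of slack.
That remains the longest chain; total 22 days.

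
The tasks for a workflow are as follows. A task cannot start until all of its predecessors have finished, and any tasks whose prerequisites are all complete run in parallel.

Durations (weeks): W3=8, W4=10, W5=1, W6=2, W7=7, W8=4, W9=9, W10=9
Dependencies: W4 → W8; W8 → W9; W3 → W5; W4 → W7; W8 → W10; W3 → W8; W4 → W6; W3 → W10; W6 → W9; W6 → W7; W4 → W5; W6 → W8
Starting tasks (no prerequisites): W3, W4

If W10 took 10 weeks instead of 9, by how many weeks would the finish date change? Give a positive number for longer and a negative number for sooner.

As given, the longest chain is W4→W6→W8→W10 = 10+2+4+9 = 25, so the finish is 25 weeks.
W10 is on the critical path; changing it to 10 makes that path 26 weeks.
The critical path is still W4→W6→W8→W10; finish is now 26 weeks.
Change in finish: 26 − 25 = +1 weeks.

1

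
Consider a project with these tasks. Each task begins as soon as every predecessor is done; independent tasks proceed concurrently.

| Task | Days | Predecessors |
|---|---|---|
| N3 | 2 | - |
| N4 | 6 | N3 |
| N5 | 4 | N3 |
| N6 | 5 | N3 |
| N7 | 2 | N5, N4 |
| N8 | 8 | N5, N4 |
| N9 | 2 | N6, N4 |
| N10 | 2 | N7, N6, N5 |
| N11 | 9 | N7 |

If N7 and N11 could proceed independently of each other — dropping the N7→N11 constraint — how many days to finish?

16

Original critical path: N3→N4→N7→N11 = 2+6+2+9 = 19 ⇒ 19 days.
Without N7→N11, N11's earliest start moves from 10 to 0.
New critical path: N3→N4→N8 = 2+6+8 = 16 ⇒ 16 days.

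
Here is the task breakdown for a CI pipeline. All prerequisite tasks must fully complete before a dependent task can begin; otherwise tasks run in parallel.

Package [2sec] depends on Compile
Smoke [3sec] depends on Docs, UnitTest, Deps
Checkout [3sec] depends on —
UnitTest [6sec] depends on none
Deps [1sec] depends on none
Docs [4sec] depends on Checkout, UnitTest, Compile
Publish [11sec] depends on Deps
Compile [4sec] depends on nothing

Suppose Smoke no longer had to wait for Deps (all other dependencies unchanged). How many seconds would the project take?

Original critical path: UnitTest→Docs→Smoke = 6+4+3 = 13 ⇒ 13 seconds.
Dropping Deps→Smoke doesn't change Smoke's earliest start (10); another predecessor still binds.
After: UnitTest→Docs→Smoke = 6+4+3 = 13 → 13 seconds.

13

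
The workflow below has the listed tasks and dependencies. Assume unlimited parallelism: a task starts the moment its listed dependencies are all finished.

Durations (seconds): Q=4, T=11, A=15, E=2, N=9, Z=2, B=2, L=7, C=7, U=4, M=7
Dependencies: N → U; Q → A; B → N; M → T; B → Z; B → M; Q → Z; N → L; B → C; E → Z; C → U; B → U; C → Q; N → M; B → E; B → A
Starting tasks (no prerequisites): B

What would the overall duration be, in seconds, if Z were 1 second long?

29

The binding path is B→N→M→T = 2+9+7+11 = 29; finish at 29 seconds.
Z has 14 seconds of float (longest path through it is 15).
The critical path is still B→N→M→T; finish is now 29 seconds.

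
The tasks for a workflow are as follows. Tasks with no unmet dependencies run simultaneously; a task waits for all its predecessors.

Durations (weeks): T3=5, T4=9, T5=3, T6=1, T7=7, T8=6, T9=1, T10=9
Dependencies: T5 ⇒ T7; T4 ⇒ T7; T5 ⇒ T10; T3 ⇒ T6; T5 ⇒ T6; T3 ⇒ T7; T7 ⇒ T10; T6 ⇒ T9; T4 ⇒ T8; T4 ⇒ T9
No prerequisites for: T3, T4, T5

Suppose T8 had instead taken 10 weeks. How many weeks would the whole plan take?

The binding path is T4→T7→T10 = 9+7+9 = 25; finish at 25 weeks.
T8 is off the critical path — its longest chain is 15 weeks, giving 10 of slack.
No other chain overtakes it, so the finish is 25 weeks.

25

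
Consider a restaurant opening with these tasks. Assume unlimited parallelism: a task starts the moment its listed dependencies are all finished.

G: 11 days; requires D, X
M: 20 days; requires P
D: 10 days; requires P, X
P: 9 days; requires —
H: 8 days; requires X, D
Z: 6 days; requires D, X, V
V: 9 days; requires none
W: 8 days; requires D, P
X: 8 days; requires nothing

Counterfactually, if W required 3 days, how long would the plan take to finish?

30

Baseline: P→D→G = 9+10+11 = 30 → 30 days.
W is off the critical path — its longest chain is 27 days, giving 3 of slack.
The critical path is still P→D→G; finish is now 30 days.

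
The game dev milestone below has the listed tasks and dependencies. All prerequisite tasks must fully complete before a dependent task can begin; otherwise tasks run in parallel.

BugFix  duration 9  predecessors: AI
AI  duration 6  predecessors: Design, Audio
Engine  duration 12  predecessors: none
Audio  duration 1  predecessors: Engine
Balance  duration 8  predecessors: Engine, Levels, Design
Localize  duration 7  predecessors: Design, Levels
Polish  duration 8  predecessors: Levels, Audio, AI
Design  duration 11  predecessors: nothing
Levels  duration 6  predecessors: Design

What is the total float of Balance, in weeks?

Engine→Audio→AI→BugFix = 12+1+6+9 = 28 sets the makespan at 28 weeks.
The longest chain containing Balance totals 25 weeks.
Float = 28 − 25 = 3.

3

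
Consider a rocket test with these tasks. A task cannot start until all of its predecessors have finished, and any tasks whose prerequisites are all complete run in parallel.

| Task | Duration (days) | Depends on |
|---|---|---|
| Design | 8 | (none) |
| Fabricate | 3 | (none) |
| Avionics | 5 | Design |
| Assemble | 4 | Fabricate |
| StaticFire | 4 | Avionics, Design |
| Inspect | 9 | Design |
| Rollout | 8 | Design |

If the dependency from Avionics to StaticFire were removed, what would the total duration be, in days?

17

With the dependency in place, Design→Avionics→StaticFire = 8+5+4 = 17 sets the finish at 17 days.
Without Avionics→StaticFire, StaticFire's earliest start moves from 13 to 8.
The longest chain is now Design→Inspect = 8+9 = 17, so the schedule takes 17 days.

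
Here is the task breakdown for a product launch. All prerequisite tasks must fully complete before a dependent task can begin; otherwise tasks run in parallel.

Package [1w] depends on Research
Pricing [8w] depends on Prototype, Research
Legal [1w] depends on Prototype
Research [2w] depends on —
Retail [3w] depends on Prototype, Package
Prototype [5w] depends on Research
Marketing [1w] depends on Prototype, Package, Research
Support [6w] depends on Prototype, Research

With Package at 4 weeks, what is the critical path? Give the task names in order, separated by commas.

As given, the longest chain is Research→Prototype→Pricing = 2+5+8 = 15, so the finish is 15 weeks.
Package has 9 weeks of float (longest path through it is 6).
No other chain overtakes it, so the finish is 15 weeks.

Research, Prototype, Pricing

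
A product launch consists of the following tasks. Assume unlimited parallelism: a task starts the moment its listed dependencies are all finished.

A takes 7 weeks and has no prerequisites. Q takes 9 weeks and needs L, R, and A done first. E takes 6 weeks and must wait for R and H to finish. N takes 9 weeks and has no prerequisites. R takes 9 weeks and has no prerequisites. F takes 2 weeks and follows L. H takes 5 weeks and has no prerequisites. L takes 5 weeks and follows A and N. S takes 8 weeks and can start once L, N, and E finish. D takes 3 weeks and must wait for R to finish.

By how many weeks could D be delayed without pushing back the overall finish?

11

Critical path: N→L→Q = 9+5+9 = 23, so the finish is 23 weeks.
Longest path through D: 12 weeks (earliest finish 12, latest finish 23).
So D can slip 23 − 12 = 11 weeks.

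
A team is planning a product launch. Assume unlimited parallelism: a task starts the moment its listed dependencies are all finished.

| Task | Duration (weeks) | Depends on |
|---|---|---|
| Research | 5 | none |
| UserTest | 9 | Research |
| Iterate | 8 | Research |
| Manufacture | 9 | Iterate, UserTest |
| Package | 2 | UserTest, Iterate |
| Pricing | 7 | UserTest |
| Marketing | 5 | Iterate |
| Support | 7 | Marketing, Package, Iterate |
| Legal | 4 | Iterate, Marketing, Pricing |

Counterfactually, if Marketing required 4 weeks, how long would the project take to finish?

25

Actual critical path: Research→Iterate→Marketing→Support = 5+8+5+7 = 25 ⇒ 25 weeks.
Since Marketing is critical, the -1 change carries straight to that chain (now 24 weeks).
New critical path: Research→UserTest→Pricing→Legal = 5+9+7+4 = 25 ⇒ 25 weeks.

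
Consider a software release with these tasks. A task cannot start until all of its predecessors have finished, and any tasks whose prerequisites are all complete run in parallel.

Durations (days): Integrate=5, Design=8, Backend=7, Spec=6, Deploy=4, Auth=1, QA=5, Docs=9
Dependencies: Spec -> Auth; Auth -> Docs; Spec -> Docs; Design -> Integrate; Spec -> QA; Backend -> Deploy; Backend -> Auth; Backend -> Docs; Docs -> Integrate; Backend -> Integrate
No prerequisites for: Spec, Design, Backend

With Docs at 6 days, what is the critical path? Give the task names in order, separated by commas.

Backend, Auth, Docs, Integrate

Baseline: Backend→Auth→Docs→Integrate = 7+1+9+5 = 22 → 22 days.
Docs is on the critical path; changing it to 6 makes that path 19 days.
The critical path is still Backend→Auth→Docs→Integrate; finish is now 19 days.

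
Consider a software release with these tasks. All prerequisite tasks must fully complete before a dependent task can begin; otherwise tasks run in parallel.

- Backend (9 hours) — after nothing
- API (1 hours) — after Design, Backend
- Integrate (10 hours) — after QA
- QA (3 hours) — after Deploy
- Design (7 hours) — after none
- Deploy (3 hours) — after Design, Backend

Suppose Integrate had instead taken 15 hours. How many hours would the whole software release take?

30

As given, the longest chain is Backend→Deploy→QA→Integrate = 9+3+3+10 = 25, so the finish is 25 hours.
Integrate lies on that path, so at 15 hours the path becomes 30 hours.
That remains the longest chain; total 30 hours.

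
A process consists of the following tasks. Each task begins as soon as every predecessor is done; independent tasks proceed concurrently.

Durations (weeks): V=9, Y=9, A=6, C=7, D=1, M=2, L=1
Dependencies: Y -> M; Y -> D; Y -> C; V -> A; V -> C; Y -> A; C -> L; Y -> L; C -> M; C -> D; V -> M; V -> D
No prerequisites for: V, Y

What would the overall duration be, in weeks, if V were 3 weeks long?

18

Baseline: V→C→M = 9+7+2 = 18 → 18 weeks.
Since V is critical, the -6 change carries straight to that chain (now 12 weeks).
Now Y→C→M = 9+7+2 = 18 is longest, so the finish becomes 18 weeks.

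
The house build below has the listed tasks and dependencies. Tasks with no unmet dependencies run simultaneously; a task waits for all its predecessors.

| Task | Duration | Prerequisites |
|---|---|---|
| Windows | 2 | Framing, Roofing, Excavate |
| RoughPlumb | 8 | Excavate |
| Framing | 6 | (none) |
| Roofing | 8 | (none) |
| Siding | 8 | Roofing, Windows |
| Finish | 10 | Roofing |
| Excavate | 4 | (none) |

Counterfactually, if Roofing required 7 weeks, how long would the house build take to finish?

Baseline: Roofing→Windows→Siding = 8+2+8 = 18 → 18 weeks.
Roofing is on the critical path; changing it to 7 makes that path 17 weeks.
The critical path is still Roofing→Windows→Siding; finish is now 17 weeks.

17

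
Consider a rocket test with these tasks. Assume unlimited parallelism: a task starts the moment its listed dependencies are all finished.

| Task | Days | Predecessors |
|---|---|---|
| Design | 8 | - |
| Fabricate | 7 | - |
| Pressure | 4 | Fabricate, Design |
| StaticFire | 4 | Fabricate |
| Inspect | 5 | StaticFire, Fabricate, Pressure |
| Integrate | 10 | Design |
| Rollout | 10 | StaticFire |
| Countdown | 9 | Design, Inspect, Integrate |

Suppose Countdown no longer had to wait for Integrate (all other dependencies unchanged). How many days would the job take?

Before: longest chain Design→Integrate→Countdown = 8+10+9 = 27, finish 27.
Without Integrate→Countdown, Countdown's earliest start moves from 18 to 17.
The longest chain is now Design→Pressure→Inspect→Countdown = 8+4+5+9 = 26, so the job takes 26 days.

26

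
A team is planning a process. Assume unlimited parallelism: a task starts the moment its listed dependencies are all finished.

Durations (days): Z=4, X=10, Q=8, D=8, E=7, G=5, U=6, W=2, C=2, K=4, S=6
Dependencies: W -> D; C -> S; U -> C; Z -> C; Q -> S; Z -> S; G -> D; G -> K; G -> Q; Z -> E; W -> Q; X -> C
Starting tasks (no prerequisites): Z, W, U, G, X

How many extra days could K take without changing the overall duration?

G→Q→S = 5+8+6 = 19 sets the makespan at 19 days.
Longest path through K: 9 days (earliest finish 9, latest finish 19).
So K can slip 19 − 9 = 10 days.

10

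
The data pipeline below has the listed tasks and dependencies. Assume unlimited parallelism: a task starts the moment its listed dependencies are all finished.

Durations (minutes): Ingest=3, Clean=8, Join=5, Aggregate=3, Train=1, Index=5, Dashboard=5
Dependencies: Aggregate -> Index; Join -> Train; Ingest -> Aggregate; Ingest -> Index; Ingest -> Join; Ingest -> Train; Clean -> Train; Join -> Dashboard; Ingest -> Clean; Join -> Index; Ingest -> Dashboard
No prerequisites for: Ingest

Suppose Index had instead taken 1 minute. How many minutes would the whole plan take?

Baseline: Ingest→Join→Index = 3+5+5 = 13 → 13 minutes.
Index lies on that path, so at 1 minute the path becomes 9 minutes.
The binding chain switches to Ingest→Join→Dashboard = 3+5+5 = 13; finish 13 minutes.

13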